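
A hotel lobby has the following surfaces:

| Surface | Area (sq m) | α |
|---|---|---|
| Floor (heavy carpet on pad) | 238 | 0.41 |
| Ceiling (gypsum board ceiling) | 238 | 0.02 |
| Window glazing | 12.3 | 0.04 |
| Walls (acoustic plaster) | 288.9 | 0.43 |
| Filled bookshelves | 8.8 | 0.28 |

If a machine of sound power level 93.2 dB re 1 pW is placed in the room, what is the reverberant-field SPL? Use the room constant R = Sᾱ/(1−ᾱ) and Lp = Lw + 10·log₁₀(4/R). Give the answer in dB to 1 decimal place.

74.1 dB

Σ(Sᵢαᵢ) = 238·0.41 + 238·0.02 + 12.3·0.04 + 288.9·0.43 + 8.8·0.28 = 229.523; total area S = 786.0 sq m.
ᾱ = 0.2920, so room constant R = A/(1−ᾱ) = 324.185 sq m.
Lp = 93.2 + 10·log₁₀(4/324.185) = 93.2 + (-19.09) = 74.1 dB.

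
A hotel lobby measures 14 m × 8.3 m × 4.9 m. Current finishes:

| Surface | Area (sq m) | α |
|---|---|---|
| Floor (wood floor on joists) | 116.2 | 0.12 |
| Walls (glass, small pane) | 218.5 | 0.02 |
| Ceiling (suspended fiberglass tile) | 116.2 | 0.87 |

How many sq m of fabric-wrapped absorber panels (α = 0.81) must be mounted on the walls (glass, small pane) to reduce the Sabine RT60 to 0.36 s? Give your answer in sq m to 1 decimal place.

171.2

Summing Sᵢαᵢ: 13.944 + 4.370 + 101.094 → A₁ = 119.408 sabins.
Required A₂ = 0.161·569.38/0.36 = 254.639 sabins.
Absorption to add: 254.639 − 119.408 = 135.231 sabins.
Each sq m of panel replacing the walls (glass, small pane) adds (0.81 − 0.02) = 0.79 sabins.
Area = ΔA/Δα = 135.231/0.79 = 171.2 sq m.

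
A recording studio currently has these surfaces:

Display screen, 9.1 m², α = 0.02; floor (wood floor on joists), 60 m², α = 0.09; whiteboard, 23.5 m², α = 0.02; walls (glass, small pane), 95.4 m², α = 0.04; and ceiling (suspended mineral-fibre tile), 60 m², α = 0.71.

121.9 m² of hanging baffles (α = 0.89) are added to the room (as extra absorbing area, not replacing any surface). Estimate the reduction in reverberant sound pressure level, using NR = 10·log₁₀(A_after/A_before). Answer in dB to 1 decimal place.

Total absorption A_before = 9.1×0.02 + 60×0.09 + 23.5×0.02 + 95.4×0.04 + 60×0.71
  = 0.182 + 5.400 + 0.470 + 3.816 + 42.600 = 52.468 m² sabins.
Added absorption = 121.9 × 0.89 = 108.491 sabins.
A_after = 52.468 + 108.491 = 160.959 sabins.
Reduction = 10 log₁₀(A_after/A_before) = 10 log₁₀(3.0678) = 4.9 dB.

4.9 dB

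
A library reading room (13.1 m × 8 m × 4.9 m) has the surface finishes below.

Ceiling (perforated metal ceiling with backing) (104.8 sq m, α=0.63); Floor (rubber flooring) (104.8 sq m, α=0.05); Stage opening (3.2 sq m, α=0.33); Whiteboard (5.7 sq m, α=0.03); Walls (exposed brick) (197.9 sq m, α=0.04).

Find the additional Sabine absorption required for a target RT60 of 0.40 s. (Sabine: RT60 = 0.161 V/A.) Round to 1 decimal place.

126.3 sabins

Equivalent absorption area: A₁ = 104.8×0.63 + 104.8×0.05 + 3.2×0.33 + 5.7×0.03 + 197.9×0.04 = 80.407 sq m.
Target A₂ = 0.161·513.52/0.40 = 206.692 sabins (V = 513.52 m³).
Additional absorption ΔA = 206.692 − 80.407 = 126.3 sabins.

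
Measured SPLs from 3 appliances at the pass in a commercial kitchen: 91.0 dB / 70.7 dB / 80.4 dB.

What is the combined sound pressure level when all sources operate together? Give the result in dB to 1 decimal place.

91.4 dB

Converting to relative power and adding: 10^(91.0/10) + 10^(70.7/10) + 10^(80.4/10) = 1.38e+09.
Combined level = 10 log₁₀(1.38e+09) = 91.4 dB.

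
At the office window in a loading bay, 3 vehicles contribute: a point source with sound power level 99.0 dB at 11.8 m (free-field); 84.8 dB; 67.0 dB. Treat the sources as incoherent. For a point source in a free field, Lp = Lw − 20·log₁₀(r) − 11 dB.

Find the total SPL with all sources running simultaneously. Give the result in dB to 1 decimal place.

84.9 dB

Source at 11.8 m: Lp = 99.0 − 20·log₁₀(11.8) − 11 = 66.6 dB.
Σ 10^(Lᵢ/10) = 3.116e+08.
Back to dB: 10·log₁₀ Σ = 84.9 dB.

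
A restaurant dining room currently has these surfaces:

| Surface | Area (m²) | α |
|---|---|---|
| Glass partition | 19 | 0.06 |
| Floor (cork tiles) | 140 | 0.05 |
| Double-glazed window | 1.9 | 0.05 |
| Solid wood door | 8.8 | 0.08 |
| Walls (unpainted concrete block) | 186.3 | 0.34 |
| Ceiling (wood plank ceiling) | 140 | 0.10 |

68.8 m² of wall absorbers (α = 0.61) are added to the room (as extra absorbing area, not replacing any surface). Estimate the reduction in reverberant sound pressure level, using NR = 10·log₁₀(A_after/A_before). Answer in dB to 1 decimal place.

Summing Sᵢαᵢ: 1.140 + 7.000 + 0.095 + 0.704 + 63.342 + 14.000 → A_before = 86.281 sabins.
Added absorption = 68.8 × 0.61 = 41.968 sabins.
New total A_after = 128.249 sabins.
Reduction = 10 log₁₀(A_after/A_before) = 10 log₁₀(1.4864) = 1.7 dB.

1.7 dB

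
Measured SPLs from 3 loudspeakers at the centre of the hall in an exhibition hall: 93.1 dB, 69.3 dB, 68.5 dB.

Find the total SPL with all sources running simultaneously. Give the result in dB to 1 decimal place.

93.1 dB

Converting to relative power and adding: 10^(93.1/10) + 10^(69.3/10) + 10^(68.5/10) = 2.057e+09.
Back to dB: 10·log₁₀ Σ = 93.1 dB.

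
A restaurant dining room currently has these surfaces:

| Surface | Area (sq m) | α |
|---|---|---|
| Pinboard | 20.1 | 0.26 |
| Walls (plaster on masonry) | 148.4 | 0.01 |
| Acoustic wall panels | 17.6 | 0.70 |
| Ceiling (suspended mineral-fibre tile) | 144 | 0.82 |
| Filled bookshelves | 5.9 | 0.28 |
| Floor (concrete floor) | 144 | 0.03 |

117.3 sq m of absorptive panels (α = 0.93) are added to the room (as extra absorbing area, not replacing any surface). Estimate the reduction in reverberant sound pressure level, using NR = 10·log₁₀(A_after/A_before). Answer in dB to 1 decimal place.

2.5 dB

Summing Sᵢαᵢ: 5.226 + 1.484 + 12.320 + 118.080 + 1.652 + 4.320 → A_before = 143.082 sabins.
Treatment contributes 117.3·0.93 = 109.089 sabins.
A_after = 143.082 + 109.089 = 252.171 sabins.
NR = 10·log₁₀(252.171/143.082) = 2.5 dB.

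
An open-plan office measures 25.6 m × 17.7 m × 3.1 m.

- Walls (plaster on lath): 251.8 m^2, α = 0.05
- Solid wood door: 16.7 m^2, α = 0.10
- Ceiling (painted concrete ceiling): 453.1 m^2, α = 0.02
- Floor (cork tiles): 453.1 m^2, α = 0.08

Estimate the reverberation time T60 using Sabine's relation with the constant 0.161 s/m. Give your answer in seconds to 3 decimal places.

A = Σ Sᵢαᵢ = 251.8·0.05 + 16.7·0.10 + 453.1·0.02 + 453.1·0.08 = 59.570 sabins.
V = 25.6·17.7·3.1 = 1404.672 m³.
Sabine: RT60 = 0.161 × 1404.672 / 59.570 = 3.796 s.

3.796 s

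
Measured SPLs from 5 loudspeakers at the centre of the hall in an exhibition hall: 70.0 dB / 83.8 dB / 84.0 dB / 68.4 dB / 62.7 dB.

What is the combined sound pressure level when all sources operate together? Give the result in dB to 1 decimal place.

87.1 dB

Converting to relative power and adding: 10^(70.0/10) + 10^(83.8/10) + 10^(84.0/10) + 10^(68.4/10) + 10^(62.7/10) = 5.099e+08.
Combined level = 10 log₁₀(5.099e+08) = 87.1 dB.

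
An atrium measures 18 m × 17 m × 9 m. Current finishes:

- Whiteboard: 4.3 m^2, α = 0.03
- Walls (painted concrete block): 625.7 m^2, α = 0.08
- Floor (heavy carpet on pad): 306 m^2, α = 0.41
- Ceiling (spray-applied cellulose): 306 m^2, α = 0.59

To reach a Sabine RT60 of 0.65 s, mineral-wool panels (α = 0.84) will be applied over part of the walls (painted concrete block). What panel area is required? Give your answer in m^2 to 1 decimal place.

Equivalent absorption area: A₁ = 4.3·0.03 + 625.7·0.08 + 306·0.41 + 306·0.59 = 356.185 m^2.
Required A₂ = 0.161·2754/0.65 = 682.145 sabins.
ΔA needed = 682.145 − 356.185 = 325.960 sabins.
Net gain per m^2: Δα = 0.84 − 0.08 = 0.76.
Area = ΔA/Δα = 325.960/0.76 = 428.9 m^2.

428.9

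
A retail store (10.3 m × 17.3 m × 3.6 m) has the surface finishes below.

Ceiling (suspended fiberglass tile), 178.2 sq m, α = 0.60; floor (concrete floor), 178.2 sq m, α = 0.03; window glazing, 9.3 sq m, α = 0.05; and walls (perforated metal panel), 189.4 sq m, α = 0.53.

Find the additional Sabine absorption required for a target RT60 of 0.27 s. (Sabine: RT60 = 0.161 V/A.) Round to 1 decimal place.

169.4 sabins

Total absorption A₁ = 178.2·0.60 + 178.2·0.03 + 9.3·0.05 + 189.4·0.53
  = 106.920 + 5.346 + 0.465 + 100.382 = 213.113 sq m sabins.
V = 641.484 m³. Required absorption A₂ = 0.161 × 641.484 / 0.27 = 382.515 sabins.
Additional absorption ΔA = 382.515 − 213.113 = 169.4 sabins.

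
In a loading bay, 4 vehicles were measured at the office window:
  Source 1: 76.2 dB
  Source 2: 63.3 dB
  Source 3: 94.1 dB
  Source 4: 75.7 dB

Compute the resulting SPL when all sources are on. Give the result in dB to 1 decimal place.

94.2 dB

Sum in the linear (power) domain: Σ 10^(Lᵢ/10) = 10^(76.2/10) + 10^(63.3/10) + 10^(94.1/10) + 10^(75.7/10) = 2.651e+09.
Combined level = 10 log₁₀(2.651e+09) = 94.2 dB.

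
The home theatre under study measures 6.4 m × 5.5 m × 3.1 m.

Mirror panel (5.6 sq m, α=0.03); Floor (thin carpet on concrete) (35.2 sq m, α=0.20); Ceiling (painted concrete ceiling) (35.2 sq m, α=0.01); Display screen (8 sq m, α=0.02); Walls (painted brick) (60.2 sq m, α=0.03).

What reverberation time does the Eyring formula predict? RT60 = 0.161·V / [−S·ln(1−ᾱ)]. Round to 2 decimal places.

S = Σ Sᵢ = 144.2 sq m.
Absorption A = 5.6·0.03 + 35.2·0.20 + 35.2·0.01 + 8·0.02 + 60.2·0.03 = 9.526 sabins.
Mean coefficient ᾱ = A/S = 0.0661.
−S·ln(1−ᾱ) = −144.2 × ln(1 − 0.0661) = 9.861.
V = 6.4 × 5.5 × 3.1 = 109.12 m³.
RT60 = 0.161 × 109.12 / 9.861 = 1.78 s.

1.78 s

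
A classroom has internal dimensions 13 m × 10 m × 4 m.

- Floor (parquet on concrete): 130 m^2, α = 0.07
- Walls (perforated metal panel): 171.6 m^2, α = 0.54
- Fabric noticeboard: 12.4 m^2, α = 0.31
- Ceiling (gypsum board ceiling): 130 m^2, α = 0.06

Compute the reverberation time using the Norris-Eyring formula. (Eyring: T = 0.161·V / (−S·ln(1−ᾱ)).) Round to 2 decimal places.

0.64 sec

Total surface area S = 130 + 171.6 + 12.4 + 130 = 444.0 m^2.
Σ(Sᵢαᵢ) = 130×0.07 + 171.6×0.54 + 12.4×0.31 + 130×0.06 = 113.408.
ᾱ = 113.408 / 444.0 = 0.2554.
−S·ln(1−ᾱ) = −444.0 × ln(1 − 0.2554) = 130.939.
V = 13 × 10 × 4 = 520 m³.
RT60 = 0.161 × 520 / 130.939 = 0.64 s.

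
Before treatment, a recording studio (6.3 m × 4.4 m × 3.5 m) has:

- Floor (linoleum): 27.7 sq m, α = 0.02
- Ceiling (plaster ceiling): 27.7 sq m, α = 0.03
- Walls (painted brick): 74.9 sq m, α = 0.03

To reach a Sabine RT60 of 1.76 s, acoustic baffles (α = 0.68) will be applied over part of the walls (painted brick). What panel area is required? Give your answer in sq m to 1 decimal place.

8.1

Total absorption A₁ = 27.7×0.02 + 27.7×0.03 + 74.9×0.03
  = 0.554 + 0.831 + 2.247 = 3.632 sq m sabins.
V = 97.02 m³. Target absorption A₂ = 0.161 × 97.02 / 1.76 = 8.875 sabins.
ΔA needed = 8.875 − 3.632 = 5.243 sabins.
Each sq m of panel replacing the walls (painted brick) adds (0.68 − 0.03) = 0.65 sabins.
Panel area = 5.243 / 0.65 = 8.1 sq m.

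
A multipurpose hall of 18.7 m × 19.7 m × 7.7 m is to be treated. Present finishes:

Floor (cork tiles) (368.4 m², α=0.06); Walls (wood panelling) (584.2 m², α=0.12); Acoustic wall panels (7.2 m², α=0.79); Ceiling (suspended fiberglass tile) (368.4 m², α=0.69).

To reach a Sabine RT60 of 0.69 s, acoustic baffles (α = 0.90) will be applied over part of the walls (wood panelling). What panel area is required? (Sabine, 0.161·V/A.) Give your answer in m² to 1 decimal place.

A₁ = Σ Sᵢαᵢ = 368.4·0.06 + 584.2·0.12 + 7.2·0.79 + 368.4·0.69 = 352.092 sabins.
Required A₂ = 0.161·2836.603/0.69 = 661.874 sabins.
Absorption to add: 661.874 − 352.092 = 309.782 sabins.
Net gain per m²: Δα = 0.90 − 0.12 = 0.78.
Panel area = 309.782 / 0.78 = 397.2 m².

397.2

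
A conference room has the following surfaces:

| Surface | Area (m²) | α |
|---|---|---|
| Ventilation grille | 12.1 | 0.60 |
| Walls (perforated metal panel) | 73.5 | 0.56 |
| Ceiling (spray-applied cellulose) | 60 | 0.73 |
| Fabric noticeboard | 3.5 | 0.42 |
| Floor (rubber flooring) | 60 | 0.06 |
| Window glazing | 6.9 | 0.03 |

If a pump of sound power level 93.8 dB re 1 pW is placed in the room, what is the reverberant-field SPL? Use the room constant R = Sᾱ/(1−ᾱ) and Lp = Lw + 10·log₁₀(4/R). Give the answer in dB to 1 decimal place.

Σ(Sᵢαᵢ) = 12.1·0.60 + 73.5·0.56 + 60·0.73 + 3.5·0.42 + 60·0.06 + 6.9·0.03 = 97.497; total area S = 216.0 m².
ᾱ = 97.497/216.0 = 0.4514; R = Sᾱ/(1−ᾱ) = 97.497/(1−0.4514) = 177.720 m².
Lp = 93.8 + 10·log₁₀(4/177.720) = 93.8 + (-16.48) = 77.3 dB.

77.3 dB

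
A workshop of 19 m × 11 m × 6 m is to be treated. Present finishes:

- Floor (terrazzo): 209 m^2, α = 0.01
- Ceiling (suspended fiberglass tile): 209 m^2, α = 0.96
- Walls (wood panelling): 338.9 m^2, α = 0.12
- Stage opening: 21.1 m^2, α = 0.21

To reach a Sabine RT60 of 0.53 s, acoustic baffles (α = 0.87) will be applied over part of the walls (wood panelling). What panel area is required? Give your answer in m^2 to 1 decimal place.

Total absorption A₁ = 209·0.01 + 209·0.96 + 338.9·0.12 + 21.1·0.21
  = 2.090 + 200.640 + 40.668 + 4.431 = 247.829 m^2 sabins.
Required A₂ = 0.161·1254/0.53 = 380.932 sabins.
ΔA needed = 380.932 − 247.829 = 133.103 sabins.
Each m^2 of panel replacing the walls (wood panelling) adds (0.87 − 0.12) = 0.75 sabins.
Area = ΔA/Δα = 133.103/0.75 = 177.5 m^2.

177.5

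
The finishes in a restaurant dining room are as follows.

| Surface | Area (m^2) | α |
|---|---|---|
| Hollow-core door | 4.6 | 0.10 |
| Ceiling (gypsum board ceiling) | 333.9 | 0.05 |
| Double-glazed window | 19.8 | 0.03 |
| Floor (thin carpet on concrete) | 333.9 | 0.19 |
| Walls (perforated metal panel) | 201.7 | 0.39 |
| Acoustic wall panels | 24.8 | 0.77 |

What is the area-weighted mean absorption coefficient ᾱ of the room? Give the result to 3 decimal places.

0.195

Total surface area S = 918.7 m^2.
Σ(Sᵢαᵢ) = 4.6×0.10 + 333.9×0.05 + 19.8×0.03 + 333.9×0.19 + 201.7×0.39 + 24.8×0.77 = 178.949.
ᾱ = A/S = 0.195.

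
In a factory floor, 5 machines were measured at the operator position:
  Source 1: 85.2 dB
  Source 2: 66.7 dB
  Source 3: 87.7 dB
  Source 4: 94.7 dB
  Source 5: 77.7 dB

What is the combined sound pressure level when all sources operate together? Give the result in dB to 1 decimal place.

95.9 dB

Converting to relative power and adding: 10^(85.2/10) + 10^(66.7/10) + 10^(87.7/10) + 10^(94.7/10) + 10^(77.7/10) = 3.935e+09.
Back to dB: 10·log₁₀ Σ = 95.9 dB.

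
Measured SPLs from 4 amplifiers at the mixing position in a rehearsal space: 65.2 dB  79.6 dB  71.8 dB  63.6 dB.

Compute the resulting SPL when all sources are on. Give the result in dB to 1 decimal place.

80.5 dB

Σ 10^(Lᵢ/10) = 1.119e+08.
Combined level = 10 log₁₀(1.119e+08) = 80.5 dB.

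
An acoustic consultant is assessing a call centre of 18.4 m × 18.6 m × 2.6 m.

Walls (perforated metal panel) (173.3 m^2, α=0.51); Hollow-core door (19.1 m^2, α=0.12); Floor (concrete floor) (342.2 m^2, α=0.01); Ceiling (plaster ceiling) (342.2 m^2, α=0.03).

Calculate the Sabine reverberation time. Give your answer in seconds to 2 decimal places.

1.37 seconds

Total absorption A = 173.3*0.51 + 19.1*0.12 + 342.2*0.01 + 342.2*0.03
  = 88.383 + 2.292 + 3.422 + 10.266 = 104.363 m^2 sabins.
Room volume: 889.824 m³.
Sabine: RT60 = 0.161 × 889.824 / 104.363 = 1.37 s.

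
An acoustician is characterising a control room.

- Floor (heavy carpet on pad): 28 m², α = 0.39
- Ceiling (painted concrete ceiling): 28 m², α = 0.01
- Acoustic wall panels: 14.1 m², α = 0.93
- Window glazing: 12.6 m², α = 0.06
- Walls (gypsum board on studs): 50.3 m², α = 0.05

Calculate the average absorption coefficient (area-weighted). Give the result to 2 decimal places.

Total surface area S = 133.0 m².
Σ(Sᵢαᵢ) = 28×0.39 + 28×0.01 + 14.1×0.93 + 12.6×0.06 + 50.3×0.05 = 27.584.
ᾱ = A/S = 0.21.

0.21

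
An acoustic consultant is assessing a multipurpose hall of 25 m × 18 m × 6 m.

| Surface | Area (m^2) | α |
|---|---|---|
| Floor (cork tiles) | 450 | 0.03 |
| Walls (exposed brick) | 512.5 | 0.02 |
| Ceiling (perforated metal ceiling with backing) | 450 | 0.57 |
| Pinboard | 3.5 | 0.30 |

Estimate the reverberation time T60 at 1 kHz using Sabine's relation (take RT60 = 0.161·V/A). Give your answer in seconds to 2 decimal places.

A = Σ Sᵢαᵢ = 450·0.03 + 512.5·0.02 + 450·0.57 + 3.5·0.30 = 281.300 sabins.
V = 25·18·6 = 2700 m³.
RT60 = 0.161 · V / A = 0.161 × 2700 / 281.300 = 1.55 s.

1.55 sec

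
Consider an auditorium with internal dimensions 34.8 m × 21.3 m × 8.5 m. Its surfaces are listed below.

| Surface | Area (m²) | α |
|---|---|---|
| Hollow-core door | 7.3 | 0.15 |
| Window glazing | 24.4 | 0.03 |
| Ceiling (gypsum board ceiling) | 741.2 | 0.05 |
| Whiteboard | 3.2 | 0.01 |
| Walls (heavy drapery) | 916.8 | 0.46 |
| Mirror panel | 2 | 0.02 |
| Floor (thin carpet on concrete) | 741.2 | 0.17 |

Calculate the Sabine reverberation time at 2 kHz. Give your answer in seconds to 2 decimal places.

A = Σ Sᵢαᵢ = 7.3×0.15 + 24.4×0.03 + 741.2×0.05 + 3.2×0.01 + 916.8×0.46 + 2×0.02 + 741.2×0.17 = 586.691 sabins.
Room volume: 6300.54 m³.
Sabine: RT60 = 0.161 × 6300.54 / 586.691 = 1.73 s.

1.73 s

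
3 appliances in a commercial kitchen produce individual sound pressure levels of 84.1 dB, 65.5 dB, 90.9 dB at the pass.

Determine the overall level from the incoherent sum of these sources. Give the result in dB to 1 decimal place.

Σ 10^(Lᵢ/10) = 1.491e+09.
Back to dB: 10·log₁₀ Σ = 91.7 dB.

91.7 dB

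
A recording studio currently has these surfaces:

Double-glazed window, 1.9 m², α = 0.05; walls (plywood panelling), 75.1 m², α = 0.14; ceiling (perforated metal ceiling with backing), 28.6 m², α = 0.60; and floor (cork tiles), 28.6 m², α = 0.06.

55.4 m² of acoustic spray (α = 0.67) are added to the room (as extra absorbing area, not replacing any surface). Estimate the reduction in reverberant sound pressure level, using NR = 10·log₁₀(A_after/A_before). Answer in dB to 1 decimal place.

Equivalent absorption area: A_before = 1.9×0.05 + 75.1×0.14 + 28.6×0.60 + 28.6×0.06 = 29.485 m².
Treatment contributes 55.4·0.67 = 37.118 sabins.
New total A_after = 66.603 sabins.
NR = 10·log₁₀(66.603/29.485) = 3.5 dB.

3.5 dB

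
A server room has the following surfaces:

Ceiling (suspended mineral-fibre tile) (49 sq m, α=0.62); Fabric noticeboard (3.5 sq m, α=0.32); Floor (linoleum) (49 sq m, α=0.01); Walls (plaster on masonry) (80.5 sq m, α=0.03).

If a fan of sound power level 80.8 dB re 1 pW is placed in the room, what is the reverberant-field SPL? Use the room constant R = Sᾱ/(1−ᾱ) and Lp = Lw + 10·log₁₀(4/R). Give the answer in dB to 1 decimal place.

Σ(Sᵢαᵢ) = 49×0.62 + 3.5×0.32 + 49×0.01 + 80.5×0.03 = 34.405; total area S = 182.0 sq m.
ᾱ = 0.1890, so room constant R = A/(1−ᾱ) = 42.423 sq m.
Lp = Lw + 10 log₁₀(4/R) = 80.8 -10.26 = 70.5 dB.

70.5 dB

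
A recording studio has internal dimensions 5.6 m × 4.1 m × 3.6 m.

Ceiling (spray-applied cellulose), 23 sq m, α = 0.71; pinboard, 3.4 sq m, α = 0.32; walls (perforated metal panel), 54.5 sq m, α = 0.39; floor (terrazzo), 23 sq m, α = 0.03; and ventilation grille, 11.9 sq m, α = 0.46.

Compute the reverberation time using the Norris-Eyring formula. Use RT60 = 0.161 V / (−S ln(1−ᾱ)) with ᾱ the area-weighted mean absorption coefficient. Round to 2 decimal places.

S = Σ Sᵢ = 115.8 sq m.
Absorption A = 23·0.71 + 3.4·0.32 + 54.5·0.39 + 23·0.03 + 11.9·0.46 = 44.837 sabins.
ᾱ = 44.837 / 115.8 = 0.3872.
−S·ln(1−ᾱ) = −115.8 × ln(1 − 0.3872) = 56.709.
V = 5.6 × 4.1 × 3.6 = 82.656 m³.
RT60 = 0.161 × 82.656 / 56.709 = 0.23 s.

0.23 seconds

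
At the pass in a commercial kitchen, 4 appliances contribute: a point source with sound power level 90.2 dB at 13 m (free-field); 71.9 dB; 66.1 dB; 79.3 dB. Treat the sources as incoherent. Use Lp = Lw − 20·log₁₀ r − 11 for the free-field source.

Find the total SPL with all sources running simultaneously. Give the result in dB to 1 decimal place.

80.2 dB

Source at 13 m: Lp = 90.2 − 20·log₁₀(13) − 11 = 56.9 dB.
Σ 10^(Lᵢ/10) = 1.052e+08.
L_total = 10·log₁₀(1.052e+08) = 80.2 dB.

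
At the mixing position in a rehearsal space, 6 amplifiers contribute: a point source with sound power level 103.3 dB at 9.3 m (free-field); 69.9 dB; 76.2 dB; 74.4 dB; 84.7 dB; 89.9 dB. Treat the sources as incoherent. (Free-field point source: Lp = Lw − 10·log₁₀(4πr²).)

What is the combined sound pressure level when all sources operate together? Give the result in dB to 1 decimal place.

Source at 9.3 m: Lp = 103.3 − 10·log₁₀(4π·9.3²) = 103.3 − 10·log₁₀(1086.865) = 72.9 dB.
Converting to relative power and adding: 10^(72.9/10) + 10^(69.9/10) + 10^(76.2/10) + 10^(74.4/10) + 10^(84.7/10) + 10^(89.9/10) = 1.371e+09.
L_total = 10·log₁₀(1.371e+09) = 91.4 dB.

91.4 dB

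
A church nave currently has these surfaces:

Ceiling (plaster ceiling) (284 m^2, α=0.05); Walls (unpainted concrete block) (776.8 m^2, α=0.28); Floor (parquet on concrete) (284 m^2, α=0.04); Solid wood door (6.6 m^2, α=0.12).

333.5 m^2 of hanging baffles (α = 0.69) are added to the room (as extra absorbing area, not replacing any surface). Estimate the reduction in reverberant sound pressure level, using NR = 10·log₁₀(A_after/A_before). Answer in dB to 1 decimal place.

2.9 dB

A_before = Σ Sᵢαᵢ = 284*0.05 + 776.8*0.28 + 284*0.04 + 6.6*0.12 = 243.856 sabins.
Added absorption = 333.5 × 0.69 = 230.115 sabins.
New total A_after = 473.971 sabins.
NR = 10·log₁₀(473.971/243.856) = 2.9 dB.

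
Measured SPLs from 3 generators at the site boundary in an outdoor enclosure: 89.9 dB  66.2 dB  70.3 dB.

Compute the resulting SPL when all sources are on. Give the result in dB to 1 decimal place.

Sum in the linear (power) domain: Σ 10^(Lᵢ/10) = 10^(89.9/10) + 10^(66.2/10) + 10^(70.3/10) = 9.921e+08.
L_total = 10·log₁₀(9.921e+08) = 90.0 dB.

90.0 dB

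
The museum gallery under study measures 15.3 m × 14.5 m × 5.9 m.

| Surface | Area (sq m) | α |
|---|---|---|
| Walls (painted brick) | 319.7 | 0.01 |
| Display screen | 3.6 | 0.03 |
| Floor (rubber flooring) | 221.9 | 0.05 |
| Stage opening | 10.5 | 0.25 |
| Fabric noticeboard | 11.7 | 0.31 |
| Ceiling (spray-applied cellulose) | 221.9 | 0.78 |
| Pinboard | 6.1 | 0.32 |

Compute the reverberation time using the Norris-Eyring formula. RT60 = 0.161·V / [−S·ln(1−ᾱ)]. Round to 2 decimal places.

S = Σ Sᵢ = 795.4 sq m.
Absorption A = 319.7×0.01 + 3.6×0.03 + 221.9×0.05 + 10.5×0.25 + 11.7×0.31 + 221.9×0.78 + 6.1×0.32 = 195.686 sabins.
Mean coefficient ᾱ = A/S = 0.2460.
Eyring denominator: −S ln(1−ᾱ) = 224.591.
V = 15.3 × 14.5 × 5.9 = 1308.915 m³.
RT60 = 0.161 × 1308.915 / 224.591 = 0.94 s.

0.94 seconds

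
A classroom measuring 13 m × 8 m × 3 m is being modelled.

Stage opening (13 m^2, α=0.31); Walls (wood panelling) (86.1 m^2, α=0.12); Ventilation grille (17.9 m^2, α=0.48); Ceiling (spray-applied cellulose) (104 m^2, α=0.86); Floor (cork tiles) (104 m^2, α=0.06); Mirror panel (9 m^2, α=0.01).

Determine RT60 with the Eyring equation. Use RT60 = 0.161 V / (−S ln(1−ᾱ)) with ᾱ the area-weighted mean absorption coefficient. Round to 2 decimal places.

0.34 seconds

Total surface area S = 13 + 86.1 + 17.9 + 104 + 104 + 9 = 334.0 m^2.
Absorption A = 13·0.31 + 86.1·0.12 + 17.9·0.48 + 104·0.86 + 104·0.06 + 9·0.01 = 118.724 sabins.
Mean coefficient ᾱ = A/S = 0.3555.
Eyring denominator: −S ln(1−ᾱ) = 146.720.
V = 13 × 8 × 3 = 312 m³.
T = 0.161·V/[−S·ln(1−ᾱ)] = 0.161·312/146.720 = 0.34 s.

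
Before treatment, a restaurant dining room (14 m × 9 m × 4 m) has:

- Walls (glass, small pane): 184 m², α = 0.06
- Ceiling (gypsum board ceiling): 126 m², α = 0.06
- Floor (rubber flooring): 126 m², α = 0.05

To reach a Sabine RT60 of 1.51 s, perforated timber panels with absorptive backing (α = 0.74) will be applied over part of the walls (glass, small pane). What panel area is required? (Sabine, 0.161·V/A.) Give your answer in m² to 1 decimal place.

Equivalent absorption area: A₁ = 184*0.06 + 126*0.06 + 126*0.05 = 24.900 m².
V = 504 m³. Target absorption A₂ = 0.161 × 504 / 1.51 = 53.738 sabins.
Absorption to add: 53.738 − 24.900 = 28.838 sabins.
Each m² of panel replacing the walls (glass, small pane) adds (0.74 − 0.06) = 0.68 sabins.
Area = ΔA/Δα = 28.838/0.68 = 42.4 m².

42.4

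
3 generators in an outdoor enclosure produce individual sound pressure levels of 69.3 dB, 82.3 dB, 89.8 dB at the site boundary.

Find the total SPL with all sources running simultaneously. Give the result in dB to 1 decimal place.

Converting to relative power and adding: 10^(69.3/10) + 10^(82.3/10) + 10^(89.8/10) = 1.133e+09.
Combined level = 10 log₁₀(1.133e+09) = 90.5 dB.

90.5 dB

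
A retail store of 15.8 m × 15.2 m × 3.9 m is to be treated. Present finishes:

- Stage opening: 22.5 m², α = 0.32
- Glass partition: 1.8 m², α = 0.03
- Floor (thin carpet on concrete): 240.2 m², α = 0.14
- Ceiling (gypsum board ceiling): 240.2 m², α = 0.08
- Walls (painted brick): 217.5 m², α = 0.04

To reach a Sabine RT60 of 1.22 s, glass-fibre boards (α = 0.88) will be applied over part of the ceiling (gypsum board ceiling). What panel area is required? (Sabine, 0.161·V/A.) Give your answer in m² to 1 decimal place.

68.5

A₁ = Σ Sᵢαᵢ = 22.5·0.32 + 1.8·0.03 + 240.2·0.14 + 240.2·0.08 + 217.5·0.04 = 68.798 sabins.
Required A₂ = 0.161·936.624/1.22 = 123.604 sabins.
ΔA needed = 123.604 − 68.798 = 54.806 sabins.
Net gain per m²: Δα = 0.88 − 0.08 = 0.80.
Panel area = 54.806 / 0.80 = 68.5 m².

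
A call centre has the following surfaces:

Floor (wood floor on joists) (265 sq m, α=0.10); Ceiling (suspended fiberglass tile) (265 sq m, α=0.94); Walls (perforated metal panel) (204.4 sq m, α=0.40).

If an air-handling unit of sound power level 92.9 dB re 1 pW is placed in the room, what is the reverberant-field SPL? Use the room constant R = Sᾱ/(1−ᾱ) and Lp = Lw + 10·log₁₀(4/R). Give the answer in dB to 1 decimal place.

Σ(Sᵢαᵢ) = 265×0.10 + 265×0.94 + 204.4×0.40 = 357.360; total area S = 734.4 sq m.
ᾱ = 0.4866, so room constant R = A/(1−ᾱ) = 696.065 sq m.
Lp = Lw + 10 log₁₀(4/R) = 92.9 -22.41 = 70.5 dB.

70.5 dB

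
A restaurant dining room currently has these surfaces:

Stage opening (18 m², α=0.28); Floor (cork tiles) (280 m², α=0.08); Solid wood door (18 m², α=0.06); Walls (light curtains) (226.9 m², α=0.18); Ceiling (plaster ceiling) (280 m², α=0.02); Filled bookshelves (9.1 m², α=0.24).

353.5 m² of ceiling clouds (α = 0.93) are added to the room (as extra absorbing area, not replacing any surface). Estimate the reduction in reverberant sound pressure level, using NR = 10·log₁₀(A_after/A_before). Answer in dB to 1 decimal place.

7.2 dB

Summing Sᵢαᵢ: 5.040 + 22.400 + 1.080 + 40.842 + 5.600 + 2.184 → A_before = 77.146 sabins.
Treatment contributes 353.5·0.93 = 328.755 sabins.
New total A_after = 405.901 sabins.
NR = 10·log₁₀(405.901/77.146) = 7.2 dB.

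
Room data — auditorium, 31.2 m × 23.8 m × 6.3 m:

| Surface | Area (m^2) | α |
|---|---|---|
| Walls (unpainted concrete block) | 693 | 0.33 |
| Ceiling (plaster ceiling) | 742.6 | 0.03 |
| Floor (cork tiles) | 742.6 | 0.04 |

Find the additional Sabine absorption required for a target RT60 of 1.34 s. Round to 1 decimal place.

281.4 sabins

A₁ = Σ Sᵢαᵢ = 693*0.33 + 742.6*0.03 + 742.6*0.04 = 280.672 sabins.
V = 4678.128 m³. Required absorption A₂ = 0.161 × 4678.128 / 1.34 = 562.074 sabins.
Additional absorption ΔA = 562.074 − 280.672 = 281.4 sabins.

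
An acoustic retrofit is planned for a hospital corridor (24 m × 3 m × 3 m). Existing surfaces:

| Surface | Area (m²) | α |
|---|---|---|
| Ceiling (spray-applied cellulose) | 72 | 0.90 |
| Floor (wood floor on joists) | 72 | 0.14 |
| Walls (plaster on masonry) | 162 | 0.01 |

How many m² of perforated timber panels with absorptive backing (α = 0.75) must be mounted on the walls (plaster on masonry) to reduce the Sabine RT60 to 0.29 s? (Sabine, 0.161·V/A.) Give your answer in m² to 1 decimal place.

58.7

Equivalent absorption area: A₁ = 72·0.90 + 72·0.14 + 162·0.01 = 76.500 m².
V = 216 m³. Target absorption A₂ = 0.161 × 216 / 0.29 = 119.917 sabins.
Absorption to add: 119.917 − 76.500 = 43.417 sabins.
Net gain per m²: Δα = 0.75 − 0.01 = 0.74.
Area = ΔA/Δα = 43.417/0.74 = 58.7 m².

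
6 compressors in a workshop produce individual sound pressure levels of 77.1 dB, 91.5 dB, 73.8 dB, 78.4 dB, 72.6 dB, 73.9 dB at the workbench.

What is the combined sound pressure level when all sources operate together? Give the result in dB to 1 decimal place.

92.0 dB

Converting to relative power and adding: 10^(77.1/10) + 10^(91.5/10) + 10^(73.8/10) + 10^(78.4/10) + 10^(72.6/10) + 10^(73.9/10) = 1.6e+09.
L_total = 10·log₁₀(1.6e+09) = 92.0 dB.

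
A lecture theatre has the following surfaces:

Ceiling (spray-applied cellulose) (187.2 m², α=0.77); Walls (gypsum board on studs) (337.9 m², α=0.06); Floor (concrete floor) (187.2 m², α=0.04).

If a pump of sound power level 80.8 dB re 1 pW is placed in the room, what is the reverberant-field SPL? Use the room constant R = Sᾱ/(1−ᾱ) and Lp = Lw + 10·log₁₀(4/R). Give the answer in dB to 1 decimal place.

A = 171.906 sabins; S = 712.3 m².
ᾱ = 0.2413, so room constant R = A/(1−ᾱ) = 226.580 m².
Lp = 80.8 + 10·log₁₀(4/226.580) = 80.8 + (-17.53) = 63.3 dB.

63.3 dB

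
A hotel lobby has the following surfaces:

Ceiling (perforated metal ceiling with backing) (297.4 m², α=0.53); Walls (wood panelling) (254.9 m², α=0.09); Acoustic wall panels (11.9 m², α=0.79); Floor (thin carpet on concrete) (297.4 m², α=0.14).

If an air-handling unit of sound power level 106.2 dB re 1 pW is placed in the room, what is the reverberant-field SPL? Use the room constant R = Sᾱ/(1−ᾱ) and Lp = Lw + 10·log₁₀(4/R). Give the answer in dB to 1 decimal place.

A = 231.600 sabins; S = 861.6 m².
ᾱ = 231.600/861.6 = 0.2688; R = Sᾱ/(1−ᾱ) = 231.600/(1−0.2688) = 316.740 m².
Lp = Lw + 10 log₁₀(4/R) = 106.2 -18.99 = 87.2 dB.

87.2 dB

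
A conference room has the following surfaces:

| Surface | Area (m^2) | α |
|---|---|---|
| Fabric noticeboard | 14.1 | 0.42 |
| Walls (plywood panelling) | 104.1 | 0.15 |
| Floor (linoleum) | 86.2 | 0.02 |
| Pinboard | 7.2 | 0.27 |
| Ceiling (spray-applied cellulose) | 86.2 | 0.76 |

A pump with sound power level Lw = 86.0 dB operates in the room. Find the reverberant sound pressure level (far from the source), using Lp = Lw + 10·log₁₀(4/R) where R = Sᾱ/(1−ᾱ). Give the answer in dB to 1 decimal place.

70.9 dB

Σ(Sᵢαᵢ) = 14.1·0.42 + 104.1·0.15 + 86.2·0.02 + 7.2·0.27 + 86.2·0.76 = 90.717; total area S = 297.8 m^2.
ᾱ = 0.3046, so room constant R = A/(1−ᾱ) = 130.453 m^2.
Lp = Lw + 10 log₁₀(4/R) = 86.0 -15.13 = 70.9 dB.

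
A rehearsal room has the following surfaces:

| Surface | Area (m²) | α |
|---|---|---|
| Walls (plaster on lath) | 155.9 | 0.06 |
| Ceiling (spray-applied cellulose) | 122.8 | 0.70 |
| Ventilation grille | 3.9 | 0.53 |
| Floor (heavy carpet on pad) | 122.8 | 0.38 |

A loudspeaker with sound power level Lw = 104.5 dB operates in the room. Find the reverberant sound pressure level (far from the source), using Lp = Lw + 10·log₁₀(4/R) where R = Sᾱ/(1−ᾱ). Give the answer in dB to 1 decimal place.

Σ(Sᵢαᵢ) = 155.9×0.06 + 122.8×0.70 + 3.9×0.53 + 122.8×0.38 = 144.045; total area S = 405.4 m².
ᾱ = 144.045/405.4 = 0.3553; R = Sᾱ/(1−ᾱ) = 144.045/(1−0.3553) = 223.430 m².
Lp = 104.5 + 10·log₁₀(4/223.430) = 104.5 + (-17.47) = 87.0 dB.

87.0 dB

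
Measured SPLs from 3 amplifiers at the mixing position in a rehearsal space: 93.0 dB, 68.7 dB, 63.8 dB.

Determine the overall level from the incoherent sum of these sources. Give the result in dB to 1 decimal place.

93.0 dB

Σ 10^(Lᵢ/10) = 2.005e+09.
L_total = 10·log₁₀(2.005e+09) = 93.0 dB.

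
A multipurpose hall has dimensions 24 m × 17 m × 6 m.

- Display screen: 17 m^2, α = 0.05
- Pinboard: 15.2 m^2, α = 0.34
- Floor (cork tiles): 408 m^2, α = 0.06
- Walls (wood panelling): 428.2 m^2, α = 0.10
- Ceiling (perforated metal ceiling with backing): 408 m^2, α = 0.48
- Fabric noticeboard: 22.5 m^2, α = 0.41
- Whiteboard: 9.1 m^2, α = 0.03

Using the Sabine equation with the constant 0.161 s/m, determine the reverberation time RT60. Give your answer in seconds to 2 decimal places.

1.41 s

Total absorption A = 17*0.05 + 15.2*0.34 + 408*0.06 + 428.2*0.10 + 408*0.48 + 22.5*0.41 + 9.1*0.03
  = 0.850 + 5.168 + 24.480 + 42.820 + 195.840 + 9.225 + 0.273 = 278.656 m^2 sabins.
V = 24·17·6 = 2448 m³.
RT60 = 0.161 · V / A = 0.161 × 2448 / 278.656 = 1.41 s.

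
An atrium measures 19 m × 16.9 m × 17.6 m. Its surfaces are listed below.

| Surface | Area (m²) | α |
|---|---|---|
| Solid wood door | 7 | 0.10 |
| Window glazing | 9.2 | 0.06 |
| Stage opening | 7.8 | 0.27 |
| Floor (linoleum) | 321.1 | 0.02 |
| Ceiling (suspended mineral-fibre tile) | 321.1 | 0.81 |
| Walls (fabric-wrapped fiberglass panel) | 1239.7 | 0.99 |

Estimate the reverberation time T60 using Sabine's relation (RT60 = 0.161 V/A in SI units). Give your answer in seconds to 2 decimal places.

Total absorption A = 7*0.10 + 9.2*0.06 + 7.8*0.27 + 321.1*0.02 + 321.1*0.81 + 1239.7*0.99
  = 0.700 + 0.552 + 2.106 + 6.422 + 260.091 + 1227.303 = 1497.174 m² sabins.
V = 19·16.9·17.6 = 5651.36 m³.
RT60 = 0.161 · V / A = 0.161 × 5651.36 / 1497.174 = 0.61 s.

0.61 sec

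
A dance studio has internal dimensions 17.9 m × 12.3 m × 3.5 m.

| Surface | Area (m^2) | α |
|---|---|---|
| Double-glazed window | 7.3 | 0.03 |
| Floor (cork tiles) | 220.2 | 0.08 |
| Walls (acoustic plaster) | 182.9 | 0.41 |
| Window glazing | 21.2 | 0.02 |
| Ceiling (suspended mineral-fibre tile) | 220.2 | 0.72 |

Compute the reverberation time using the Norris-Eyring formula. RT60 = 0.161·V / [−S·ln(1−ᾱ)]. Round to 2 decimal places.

Total surface area S = 7.3 + 220.2 + 182.9 + 21.2 + 220.2 = 651.8 m^2.
Absorption A = 7.3×0.03 + 220.2×0.08 + 182.9×0.41 + 21.2×0.02 + 220.2×0.72 = 251.792 sabins.
Mean coefficient ᾱ = A/S = 0.3863.
Eyring denominator: −S ln(1−ᾱ) = 318.241.
V = 17.9 × 12.3 × 3.5 = 770.595 m³.
RT60 = 0.161 × 770.595 / 318.241 = 0.39 s.

0.39 s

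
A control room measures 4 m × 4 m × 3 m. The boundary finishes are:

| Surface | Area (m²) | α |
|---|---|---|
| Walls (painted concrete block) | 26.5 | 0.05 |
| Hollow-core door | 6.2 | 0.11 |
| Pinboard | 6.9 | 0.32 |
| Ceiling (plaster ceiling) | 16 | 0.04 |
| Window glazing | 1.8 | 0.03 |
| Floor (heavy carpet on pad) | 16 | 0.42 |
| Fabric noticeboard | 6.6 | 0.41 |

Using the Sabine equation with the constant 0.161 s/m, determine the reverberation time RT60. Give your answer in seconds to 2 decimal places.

0.54 seconds

Equivalent absorption area: A = 26.5*0.05 + 6.2*0.11 + 6.9*0.32 + 16*0.04 + 1.8*0.03 + 16*0.42 + 6.6*0.41 = 14.335 m².
Room volume: 48 m³.
Sabine: RT60 = 0.161 × 48 / 14.335 = 0.54 s.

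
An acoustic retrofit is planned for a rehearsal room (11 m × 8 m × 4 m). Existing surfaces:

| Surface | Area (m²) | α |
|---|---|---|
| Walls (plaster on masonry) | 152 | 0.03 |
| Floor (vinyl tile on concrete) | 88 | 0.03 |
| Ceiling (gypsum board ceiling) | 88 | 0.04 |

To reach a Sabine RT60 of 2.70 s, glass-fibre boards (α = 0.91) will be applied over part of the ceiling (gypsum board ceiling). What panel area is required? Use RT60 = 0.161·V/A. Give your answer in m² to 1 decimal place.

Equivalent absorption area: A₁ = 152·0.03 + 88·0.03 + 88·0.04 = 10.720 m².
V = 352 m³. Target absorption A₂ = 0.161 × 352 / 2.70 = 20.990 sabins.
ΔA needed = 20.990 − 10.720 = 10.270 sabins.
Net gain per m²: Δα = 0.91 − 0.04 = 0.87.
Panel area = 10.270 / 0.87 = 11.8 m².

11.8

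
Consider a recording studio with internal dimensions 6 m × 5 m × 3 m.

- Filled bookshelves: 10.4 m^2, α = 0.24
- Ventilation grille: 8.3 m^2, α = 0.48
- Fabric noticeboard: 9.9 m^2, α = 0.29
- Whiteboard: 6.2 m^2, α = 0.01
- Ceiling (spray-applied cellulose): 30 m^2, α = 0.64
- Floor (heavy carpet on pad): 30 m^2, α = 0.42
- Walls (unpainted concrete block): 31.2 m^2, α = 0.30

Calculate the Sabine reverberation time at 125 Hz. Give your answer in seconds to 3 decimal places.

0.287 s

Total absorption A = 10.4*0.24 + 8.3*0.48 + 9.9*0.29 + 6.2*0.01 + 30*0.64 + 30*0.42 + 31.2*0.30
  = 2.496 + 3.984 + 2.871 + 0.062 + 19.200 + 12.600 + 9.360 = 50.573 m^2 sabins.
Volume V = 6 × 5 × 3 = 90 m³.
T = 0.161 V/A = 0.161·90/50.573 = 0.287 s.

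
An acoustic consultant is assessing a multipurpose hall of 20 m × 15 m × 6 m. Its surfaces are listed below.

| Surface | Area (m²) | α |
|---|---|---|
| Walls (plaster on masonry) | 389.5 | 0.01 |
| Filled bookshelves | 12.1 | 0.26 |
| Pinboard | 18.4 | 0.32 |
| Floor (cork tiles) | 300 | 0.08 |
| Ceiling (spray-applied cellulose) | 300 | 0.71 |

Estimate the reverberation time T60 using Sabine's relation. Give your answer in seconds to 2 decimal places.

1.16 seconds

Equivalent absorption area: A = 389.5·0.01 + 12.1·0.26 + 18.4·0.32 + 300·0.08 + 300·0.71 = 249.929 m².
Room volume: 1800 m³.
T = 0.161 V/A = 0.161·1800/249.929 = 1.16 s.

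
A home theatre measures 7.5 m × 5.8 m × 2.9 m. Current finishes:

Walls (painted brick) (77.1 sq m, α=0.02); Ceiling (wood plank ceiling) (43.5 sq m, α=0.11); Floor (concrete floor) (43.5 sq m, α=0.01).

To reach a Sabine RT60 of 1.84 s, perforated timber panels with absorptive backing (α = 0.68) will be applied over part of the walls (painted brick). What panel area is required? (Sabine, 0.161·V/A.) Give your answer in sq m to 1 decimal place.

6.5

Total absorption A₁ = 77.1*0.02 + 43.5*0.11 + 43.5*0.01
  = 1.542 + 4.785 + 0.435 = 6.762 sq m sabins.
Required A₂ = 0.161·126.15/1.84 = 11.038 sabins.
Absorption to add: 11.038 − 6.762 = 4.276 sabins.
Net gain per sq m: Δα = 0.68 − 0.02 = 0.66.
Panel area = 4.276 / 0.66 = 6.5 sq m.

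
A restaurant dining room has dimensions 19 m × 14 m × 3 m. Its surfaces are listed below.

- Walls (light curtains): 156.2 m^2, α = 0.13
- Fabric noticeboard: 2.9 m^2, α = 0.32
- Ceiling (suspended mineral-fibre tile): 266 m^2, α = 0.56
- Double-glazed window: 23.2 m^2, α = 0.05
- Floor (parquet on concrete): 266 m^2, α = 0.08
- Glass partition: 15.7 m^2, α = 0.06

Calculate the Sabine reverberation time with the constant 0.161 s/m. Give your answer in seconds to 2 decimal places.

Total absorption A = 156.2*0.13 + 2.9*0.32 + 266*0.56 + 23.2*0.05 + 266*0.08 + 15.7*0.06
  = 20.306 + 0.928 + 148.960 + 1.160 + 21.280 + 0.942 = 193.576 m^2 sabins.
V = 19·14·3 = 798 m³.
Sabine: RT60 = 0.161 × 798 / 193.576 = 0.66 s.

0.66 s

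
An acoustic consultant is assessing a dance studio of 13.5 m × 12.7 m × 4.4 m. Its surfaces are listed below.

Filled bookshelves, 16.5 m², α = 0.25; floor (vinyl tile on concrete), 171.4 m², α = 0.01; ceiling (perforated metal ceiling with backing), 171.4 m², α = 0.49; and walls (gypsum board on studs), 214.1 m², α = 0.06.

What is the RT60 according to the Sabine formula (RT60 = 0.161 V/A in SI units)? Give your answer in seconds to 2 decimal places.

1.18 s

Equivalent absorption area: A = 16.5*0.25 + 171.4*0.01 + 171.4*0.49 + 214.1*0.06 = 102.671 m².
V = 13.5·12.7·4.4 = 754.38 m³.
Sabine: RT60 = 0.161 × 754.38 / 102.671 = 1.18 s.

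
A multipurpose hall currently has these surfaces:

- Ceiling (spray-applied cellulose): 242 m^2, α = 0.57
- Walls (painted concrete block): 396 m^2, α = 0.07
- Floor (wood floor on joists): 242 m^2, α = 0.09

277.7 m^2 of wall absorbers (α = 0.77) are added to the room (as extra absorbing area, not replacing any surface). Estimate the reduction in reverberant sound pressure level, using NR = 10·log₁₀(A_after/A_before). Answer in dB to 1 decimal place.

A_before = Σ Sᵢαᵢ = 242×0.57 + 396×0.07 + 242×0.09 = 187.440 sabins.
Added absorption = 277.7 × 0.77 = 213.829 sabins.
New total A_after = 401.269 sabins.
NR = 10·log₁₀(401.269/187.440) = 3.3 dB.

3.3 dB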